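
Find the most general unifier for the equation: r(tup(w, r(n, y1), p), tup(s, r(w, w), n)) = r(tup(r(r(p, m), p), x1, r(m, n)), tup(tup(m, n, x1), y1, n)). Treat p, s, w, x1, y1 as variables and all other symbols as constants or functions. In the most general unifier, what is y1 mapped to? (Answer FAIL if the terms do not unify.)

r(r(r(r(m, n), m), r(m, n)), r(r(r(m, n), m), r(m, n)))

Decompose r/2: tup(w, r(n, y1), p) = tup(r(r(p, m), p), x1, r(m, n)),  tup(s, r(w, w), n) = tup(tup(m, n, x1), y1, n).
Decompose tup/3: w = r(r(p, m), p),  r(n, y1) = x1,  p = r(m, n).
Bind w := r(r(p, m), p); substituting into the one remaining equation that mentions w gives: tup(s, r(r(r(p, m), p), r(r(p, m), p)), n) = tup(tup(m, n, x1), y1, n).
Bind x1 := r(n, y1); substituting into the one remaining equation that mentions x1 gives: tup(s, r(r(r(p, m), p), r(r(p, m), p)), n) = tup(tup(m, n, r(n, y1)), y1, n).
Bind p := r(m, n); substituting into the remaining equation gives: tup(s, r(r(r(r(m, n), m), r(m, n)), r(r(r(m, n), m), r(m, n))), n) = tup(tup(m, n, r(n, y1)), y1, n). Substituting into the earlier binding gives w := r(r(r(m, n), m), r(m, n)).
Decompose tup/3: s = tup(m, n, r(n, y1)),  r(r(r(r(m, n), m), r(m, n)), r(r(r(m, n), m), r(m, n))) = y1,  n = n.
Bind s := tup(m, n, r(n, y1)); no other remaining equation mentions s.
Bind y1 := r(r(r(r(m, n), m), r(m, n)), r(r(r(m, n), m), r(m, n))); no other remaining equation mentions y1. Substituting into the earlier bindings gives x1 := r(n, r(r(r(r(m, n), m), r(m, n)), r(r(r(m, n), m), r(m, n)))), s := tup(m, n, r(n, r(r(r(r(m, n), m), r(m, n)), r(r(r(m, n), m), r(m, n))))).
Delete trivial equation n = n.
MGU = { w ↦ r(r(r(m, n), m), r(m, n)), x1 ↦ r(n, r(r(r(r(m, n), m), r(m, n)), r(r(r(m, n), m), r(m, n)))), p ↦ r(m, n), s ↦ tup(m, n, r(n, r(r(r(r(m, n), m), r(m, n)), r(r(r(m, n), m), r(m, n))))), y1 ↦ r(r(r(r(m, n), m), r(m, n)), r(r(r(m, n), m), r(m, n))) }, so y1 ↦ r(r(r(r(m, n), m), r(m, n)), r(r(r(m, n), m), r(m, n))).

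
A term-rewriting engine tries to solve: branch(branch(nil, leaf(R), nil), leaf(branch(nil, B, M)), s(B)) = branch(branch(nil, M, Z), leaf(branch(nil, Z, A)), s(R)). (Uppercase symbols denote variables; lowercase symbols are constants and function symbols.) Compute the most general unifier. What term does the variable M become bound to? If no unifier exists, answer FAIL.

Decompose branch/3: branch(nil, leaf(R), nil) = branch(nil, M, Z),  leaf(branch(nil, B, M)) = leaf(branch(nil, Z, A)),  s(B) = s(R).
Decompose branch/3: nil = nil,  leaf(R) = M,  nil = Z.
Delete trivial equation nil = nil.
Bind M := leaf(R); substituting into the one remaining equation that mentions M gives: leaf(branch(nil, B, leaf(R))) = leaf(branch(nil, Z, A)).
Bind Z := nil; substituting into the one remaining equation that mentions Z gives: leaf(branch(nil, B, leaf(R))) = leaf(branch(nil, nil, A)).
Decompose leaf/1: branch(nil, B, leaf(R)) = branch(nil, nil, A).
Decompose branch/3: nil = nil,  B = nil,  leaf(R) = A.
Delete trivial equation nil = nil.
Bind B := nil; substituting into the one remaining equation that mentions B gives: s(nil) = s(R).
Bind A := leaf(R); no other remaining equation mentions A.
Decompose s/1: nil = R.
Bind R := nil. Substituting into the earlier bindings gives M := leaf(nil), A := leaf(nil).
MGU = { M -> leaf(nil), Z -> nil, B -> nil, A -> leaf(nil), R -> nil }, so M -> leaf(nil).

leaf(nil)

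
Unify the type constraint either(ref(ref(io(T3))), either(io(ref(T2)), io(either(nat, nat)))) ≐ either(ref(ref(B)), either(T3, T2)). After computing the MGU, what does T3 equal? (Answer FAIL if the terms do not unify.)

io(ref(io(either(nat, nat))))

Decompose either/2: ref(ref(io(T3))) ≐ ref(ref(B)),  either(io(ref(T2)), io(either(nat, nat))) ≐ either(T3, T2).
Decompose ref/1: ref(io(T3)) ≐ ref(B).
Decompose ref/1: io(T3) ≐ B.
Bind B := io(T3); no other remaining equation mentions B.
Decompose either/2: io(ref(T2)) ≐ T3,  io(either(nat, nat)) ≐ T2.
Bind T3 := io(ref(T2)); no other remaining equation mentions T3. Substituting into the earlier binding gives B := io(io(ref(T2))).
Bind T2 := io(either(nat, nat)). Substituting into the earlier bindings gives B := io(io(ref(io(either(nat, nat))))), T3 := io(ref(io(either(nat, nat)))).
MGU = { B -> io(io(ref(io(either(nat, nat))))), T3 -> io(ref(io(either(nat, nat)))), T2 -> io(either(nat, nat)) }, so T3 -> io(ref(io(either(nat, nat)))).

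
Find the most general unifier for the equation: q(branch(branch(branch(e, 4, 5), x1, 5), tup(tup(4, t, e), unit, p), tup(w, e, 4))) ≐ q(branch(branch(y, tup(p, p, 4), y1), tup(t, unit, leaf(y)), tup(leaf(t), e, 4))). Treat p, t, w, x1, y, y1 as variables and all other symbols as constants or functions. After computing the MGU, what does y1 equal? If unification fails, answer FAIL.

FAIL

Decompose q/1: branch(branch(branch(e, 4, 5), x1, 5), tup(tup(4, t, e), unit, p), tup(w, e, 4)) ≐ branch(branch(y, tup(p, p, 4), y1), tup(t, unit, leaf(y)), tup(leaf(t), e, 4)).
Decompose branch/3: branch(branch(e, 4, 5), x1, 5) ≐ branch(y, tup(p, p, 4), y1),  tup(tup(4, t, e), unit, p) ≐ tup(t, unit, leaf(y)),  tup(w, e, 4) ≐ tup(leaf(t), e, 4).
Decompose branch/3: branch(e, 4, 5) ≐ y,  x1 ≐ tup(p, p, 4),  5 ≐ y1.
Bind y := branch(e, 4, 5); substituting into the one remaining equation that mentions y gives: tup(tup(4, t, e), unit, p) ≐ tup(t, unit, leaf(branch(e, 4, 5))).
Bind x1 := tup(p, p, 4); no other remaining equation mentions x1.
Bind y1 := 5; no other remaining equation mentions y1.
Decompose tup/3: tup(4, t, e) ≐ t,  unit ≐ unit,  p ≐ leaf(branch(e, 4, 5)).
Occurs check fails: t occurs in tup(4, t, e); the equation t ≐ tup(4, t, e) has no finite solution.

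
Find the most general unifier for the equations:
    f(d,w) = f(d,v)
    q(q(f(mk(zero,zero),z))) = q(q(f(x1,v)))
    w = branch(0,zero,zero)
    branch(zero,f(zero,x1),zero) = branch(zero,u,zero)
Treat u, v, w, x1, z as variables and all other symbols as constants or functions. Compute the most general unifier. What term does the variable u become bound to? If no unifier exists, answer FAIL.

f(zero,mk(zero,zero))

Decompose f/2: d = d,  w = v.
Delete trivial equation d = d.
Bind w := v; substituting into the one remaining equation that mentions w gives: v = branch(0,zero,zero).
Decompose q/1: q(f(mk(zero,zero),z)) = q(f(x1,v)).
Decompose q/1: f(mk(zero,zero),z) = f(x1,v).
Decompose f/2: mk(zero,zero) = x1,  z = v.
Bind x1 := mk(zero,zero); substituting into the one remaining equation that mentions x1 gives: branch(zero,f(zero,mk(zero,zero)),zero) = branch(zero,u,zero).
Bind z := v; no other remaining equation mentions z.
Bind v := branch(0,zero,zero); no other remaining equation mentions v. Substituting into the earlier bindings gives w := branch(0,zero,zero), z := branch(0,zero,zero).
Decompose branch/3: zero = zero,  f(zero,mk(zero,zero)) = u,  zero = zero.
Delete trivial equation zero = zero.
Bind u := f(zero,mk(zero,zero)); no other remaining equation mentions u.
Delete trivial equation zero = zero.
MGU = { w -> branch(0,zero,zero), x1 -> mk(zero,zero), z -> branch(0,zero,zero), v -> branch(0,zero,zero), u -> f(zero,mk(zero,zero)) }, so u -> f(zero,mk(zero,zero)).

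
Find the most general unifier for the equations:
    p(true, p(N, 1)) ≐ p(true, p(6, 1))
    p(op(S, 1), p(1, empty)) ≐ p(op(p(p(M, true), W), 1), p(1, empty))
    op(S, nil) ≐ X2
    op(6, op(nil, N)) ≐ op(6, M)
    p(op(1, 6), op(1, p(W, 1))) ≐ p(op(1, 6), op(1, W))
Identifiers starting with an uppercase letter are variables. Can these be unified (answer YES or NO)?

Decompose p/2: true ≐ true,  p(N, 1) ≐ p(6, 1).
Delete trivial equation true ≐ true.
Decompose p/2: N ≐ 6,  1 ≐ 1.
Bind N := 6; substituting into the one remaining equation that mentions N gives: op(6, op(nil, 6)) ≐ op(6, M).
Delete trivial equation 1 ≐ 1.
Decompose p/2: op(S, 1) ≐ op(p(p(M, true), W), 1),  p(1, empty) ≐ p(1, empty).
Decompose op/2: S ≐ p(p(M, true), W),  1 ≐ 1.
Bind S := p(p(M, true), W); substituting into the one remaining equation that mentions S gives: op(p(p(M, true), W), nil) ≐ X2.
Delete trivial equation 1 ≐ 1.
Delete trivial equation p(1, empty) ≐ p(1, empty).
Bind X2 := op(p(p(M, true), W), nil); no other remaining equation mentions X2.
Decompose op/2: 6 ≐ 6,  op(nil, 6) ≐ M.
Delete trivial equation 6 ≐ 6.
Bind M := op(nil, 6); no other remaining equation mentions M. Substituting into the earlier bindings gives S := p(p(op(nil, 6), true), W), X2 := op(p(p(op(nil, 6), true), W), nil).
Decompose p/2: op(1, 6) ≐ op(1, 6),  op(1, p(W, 1)) ≐ op(1, W).
Delete trivial equation op(1, 6) ≐ op(1, 6).
Decompose op/2: 1 ≐ 1,  p(W, 1) ≐ W.
Delete trivial equation 1 ≐ 1.
Occurs check fails: W occurs in p(W, 1); the equation W ≐ p(W, 1) has no finite solution.

NO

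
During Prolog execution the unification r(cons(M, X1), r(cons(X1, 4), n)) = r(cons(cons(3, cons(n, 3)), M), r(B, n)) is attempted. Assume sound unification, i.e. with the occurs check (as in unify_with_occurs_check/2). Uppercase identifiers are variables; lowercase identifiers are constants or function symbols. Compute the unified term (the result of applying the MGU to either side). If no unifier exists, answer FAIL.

Decompose r/2: cons(M, X1) = cons(cons(3, cons(n, 3)), M),  r(cons(X1, 4), n) = r(B, n).
Decompose cons/2: M = cons(3, cons(n, 3)),  X1 = M.
Bind M := cons(3, cons(n, 3)); substituting into the one remaining equation that mentions M gives: X1 = cons(3, cons(n, 3)).
Bind X1 := cons(3, cons(n, 3)); substituting into the remaining equation gives: r(cons(cons(3, cons(n, 3)), 4), n) = r(B, n).
Decompose r/2: cons(cons(3, cons(n, 3)), 4) = B,  n = n.
Bind B := cons(cons(3, cons(n, 3)), 4); no other remaining equation mentions B.
Delete trivial equation n = n.
Applying the MGU to either side gives r(cons(cons(3, cons(n, 3)), cons(3, cons(n, 3))), r(cons(cons(3, cons(n, 3)), 4), n)).

r(cons(cons(3, cons(n, 3)), cons(3, cons(n, 3))), r(cons(cons(3, cons(n, 3)), 4), n))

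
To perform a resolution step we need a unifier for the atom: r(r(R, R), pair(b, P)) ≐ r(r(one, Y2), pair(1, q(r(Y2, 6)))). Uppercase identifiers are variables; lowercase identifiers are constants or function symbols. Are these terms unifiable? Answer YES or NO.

Decompose r/2: r(R, R) ≐ r(one, Y2),  pair(b, P) ≐ pair(1, q(r(Y2, 6))).
Decompose r/2: R ≐ one,  R ≐ Y2.
Bind R := one; substituting into the one remaining equation that mentions R gives: one ≐ Y2.
Bind Y2 := one; substituting into the remaining equation gives: pair(b, P) ≐ pair(1, q(r(one, 6))).
Decompose pair/2: b ≐ 1,  P ≐ q(r(one, 6)).
Clash: constants b and 1 differ; no unifier exists.

NO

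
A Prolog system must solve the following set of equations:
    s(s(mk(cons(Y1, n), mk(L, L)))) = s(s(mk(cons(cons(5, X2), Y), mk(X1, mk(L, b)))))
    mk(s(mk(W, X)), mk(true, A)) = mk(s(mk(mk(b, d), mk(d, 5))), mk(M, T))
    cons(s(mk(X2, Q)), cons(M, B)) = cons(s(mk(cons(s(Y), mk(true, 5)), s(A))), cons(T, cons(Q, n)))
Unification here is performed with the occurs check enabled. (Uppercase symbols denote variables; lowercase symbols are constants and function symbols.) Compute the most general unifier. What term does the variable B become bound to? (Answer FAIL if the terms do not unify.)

FAIL

Decompose s/1: s(mk(cons(Y1, n), mk(L, L))) = s(mk(cons(cons(5, X2), Y), mk(X1, mk(L, b)))).
Decompose s/1: mk(cons(Y1, n), mk(L, L)) = mk(cons(cons(5, X2), Y), mk(X1, mk(L, b))).
Decompose mk/2: cons(Y1, n) = cons(cons(5, X2), Y),  mk(L, L) = mk(X1, mk(L, b)).
Decompose cons/2: Y1 = cons(5, X2),  n = Y.
Bind Y1 := cons(5, X2); no other remaining equation mentions Y1.
Bind Y := n; substituting into the one remaining equation that mentions Y gives: cons(s(mk(X2, Q)), cons(M, B)) = cons(s(mk(cons(s(n), mk(true, 5)), s(A))), cons(T, cons(Q, n))).
Decompose mk/2: L = X1,  L = mk(L, b).
Bind L := X1; substituting into the one remaining equation that mentions L gives: X1 = mk(X1, b).
Occurs check fails: X1 occurs in mk(X1, b); the equation X1 = mk(X1, b) has no finite solution.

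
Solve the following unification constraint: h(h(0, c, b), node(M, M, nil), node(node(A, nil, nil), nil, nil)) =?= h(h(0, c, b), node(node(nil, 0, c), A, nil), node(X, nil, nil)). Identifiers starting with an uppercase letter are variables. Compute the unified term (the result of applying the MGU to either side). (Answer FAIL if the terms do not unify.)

Decompose h/3: h(0, c, b) =?= h(0, c, b),  node(M, M, nil) =?= node(node(nil, 0, c), A, nil),  node(node(A, nil, nil), nil, nil) =?= node(X, nil, nil).
Delete trivial equation h(0, c, b) =?= h(0, c, b).
Decompose node/3: M =?= node(nil, 0, c),  M =?= A,  nil =?= nil.
Bind M := node(nil, 0, c); substituting into the one remaining equation that mentions M gives: node(nil, 0, c) =?= A.
Bind A := node(nil, 0, c); substituting into the one remaining equation that mentions A gives: node(node(node(nil, 0, c), nil, nil), nil, nil) =?= node(X, nil, nil).
Delete trivial equation nil =?= nil.
Decompose node/3: node(node(nil, 0, c), nil, nil) =?= X,  nil =?= nil,  nil =?= nil.
Bind X := node(node(nil, 0, c), nil, nil); no other remaining equation mentions X.
Delete trivial equation nil =?= nil.
Delete trivial equation nil =?= nil.
Applying the MGU to either side gives h(h(0, c, b), node(node(nil, 0, c), node(nil, 0, c), nil), node(node(node(nil, 0, c), nil, nil), nil, nil)).

h(h(0, c, b), node(node(nil, 0, c), node(nil, 0, c), nil), node(node(node(nil, 0, c), nil, nil), nil, nil))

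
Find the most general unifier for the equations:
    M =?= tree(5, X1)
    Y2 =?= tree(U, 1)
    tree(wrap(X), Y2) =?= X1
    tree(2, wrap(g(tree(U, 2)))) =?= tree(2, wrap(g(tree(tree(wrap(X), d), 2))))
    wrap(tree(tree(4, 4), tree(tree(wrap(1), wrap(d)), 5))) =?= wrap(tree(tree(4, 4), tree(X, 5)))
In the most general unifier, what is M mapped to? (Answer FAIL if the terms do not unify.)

tree(5, tree(wrap(tree(wrap(1), wrap(d))), tree(tree(wrap(tree(wrap(1), wrap(d))), d), 1)))

Bind M := tree(5, X1); no other remaining equation mentions M.
Bind Y2 := tree(U, 1); substituting into the one remaining equation that mentions Y2 gives: tree(wrap(X), tree(U, 1)) =?= X1.
Bind X1 := tree(wrap(X), tree(U, 1)); no other remaining equation mentions X1. Substituting into the earlier binding gives M := tree(5, tree(wrap(X), tree(U, 1))).
Decompose tree/2: 2 =?= 2,  wrap(g(tree(U, 2))) =?= wrap(g(tree(tree(wrap(X), d), 2))).
Delete trivial equation 2 =?= 2.
Decompose wrap/1: g(tree(U, 2)) =?= g(tree(tree(wrap(X), d), 2)).
Decompose g/1: tree(U, 2) =?= tree(tree(wrap(X), d), 2).
Decompose tree/2: U =?= tree(wrap(X), d),  2 =?= 2.
Bind U := tree(wrap(X), d); no other remaining equation mentions U. Substituting into the earlier bindings gives M := tree(5, tree(wrap(X), tree(tree(wrap(X), d), 1))), Y2 := tree(tree(wrap(X), d), 1), X1 := tree(wrap(X), tree(tree(wrap(X), d), 1)).
Delete trivial equation 2 =?= 2.
Decompose wrap/1: tree(tree(4, 4), tree(tree(wrap(1), wrap(d)), 5)) =?= tree(tree(4, 4), tree(X, 5)).
Decompose tree/2: tree(4, 4) =?= tree(4, 4),  tree(tree(wrap(1), wrap(d)), 5) =?= tree(X, 5).
Delete trivial equation tree(4, 4) =?= tree(4, 4).
Decompose tree/2: tree(wrap(1), wrap(d)) =?= X,  5 =?= 5.
Bind X := tree(wrap(1), wrap(d)); no other remaining equation mentions X. Substituting into the earlier bindings gives M := tree(5, tree(wrap(tree(wrap(1), wrap(d))), tree(tree(wrap(tree(wrap(1), wrap(d))), d), 1))), Y2 := tree(tree(wrap(tree(wrap(1), wrap(d))), d), 1), X1 := tree(wrap(tree(wrap(1), wrap(d))), tree(tree(wrap(tree(wrap(1), wrap(d))), d), 1)), U := tree(wrap(tree(wrap(1), wrap(d))), d).
Delete trivial equation 5 =?= 5.
MGU = { M := tree(5, tree(wrap(tree(wrap(1), wrap(d))), tree(tree(wrap(tree(wrap(1), wrap(d))), d), 1))), Y2 := tree(tree(wrap(tree(wrap(1), wrap(d))), d), 1), X1 := tree(wrap(tree(wrap(1), wrap(d))), tree(tree(wrap(tree(wrap(1), wrap(d))), d), 1)), U := tree(wrap(tree(wrap(1), wrap(d))), d), X := tree(wrap(1), wrap(d)) }, so M := tree(5, tree(wrap(tree(wrap(1), wrap(d))), tree(tree(wrap(tree(wrap(1), wrap(d))), d), 1))).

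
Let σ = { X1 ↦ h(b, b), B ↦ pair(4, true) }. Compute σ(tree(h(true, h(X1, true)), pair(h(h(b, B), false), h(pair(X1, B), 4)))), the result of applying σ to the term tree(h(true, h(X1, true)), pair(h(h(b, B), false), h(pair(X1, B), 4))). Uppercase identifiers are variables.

Replace each occurrence of X1 with h(b, b).
Replace each occurrence of B with pair(4, true).
Result: tree(h(true, h(h(b, b), true)), pair(h(h(b, pair(4, true)), false), h(pair(h(b, b), pair(4, true)), 4))).

tree(h(true, h(h(b, b), true)), pair(h(h(b, pair(4, true)), false), h(pair(h(b, b), pair(4, true)), 4)))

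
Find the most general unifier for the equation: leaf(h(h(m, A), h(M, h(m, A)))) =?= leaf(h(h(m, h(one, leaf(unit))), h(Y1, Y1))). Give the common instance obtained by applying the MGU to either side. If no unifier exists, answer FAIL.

leaf(h(h(m, h(one, leaf(unit))), h(h(m, h(one, leaf(unit))), h(m, h(one, leaf(unit))))))

Decompose leaf/1: h(h(m, A), h(M, h(m, A))) =?= h(h(m, h(one, leaf(unit))), h(Y1, Y1)).
Decompose h/2: h(m, A) =?= h(m, h(one, leaf(unit))),  h(M, h(m, A)) =?= h(Y1, Y1).
Decompose h/2: m =?= m,  A =?= h(one, leaf(unit)).
Delete trivial equation m =?= m.
Bind A := h(one, leaf(unit)); substituting into the remaining equation gives: h(M, h(m, h(one, leaf(unit)))) =?= h(Y1, Y1).
Decompose h/2: M =?= Y1,  h(m, h(one, leaf(unit))) =?= Y1.
Bind M := Y1; no other remaining equation mentions M.
Bind Y1 := h(m, h(one, leaf(unit))). Substituting into the earlier binding gives M := h(m, h(one, leaf(unit))).
Applying the MGU to either side gives leaf(h(h(m, h(one, leaf(unit))), h(h(m, h(one, leaf(unit))), h(m, h(one, leaf(unit)))))).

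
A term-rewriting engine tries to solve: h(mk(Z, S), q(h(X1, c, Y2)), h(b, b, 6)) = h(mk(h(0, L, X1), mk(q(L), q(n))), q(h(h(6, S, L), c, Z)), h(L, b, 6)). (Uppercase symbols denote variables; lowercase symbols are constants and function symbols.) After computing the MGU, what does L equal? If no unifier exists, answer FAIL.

Decompose h/3: mk(Z, S) = mk(h(0, L, X1), mk(q(L), q(n))),  q(h(X1, c, Y2)) = q(h(h(6, S, L), c, Z)),  h(b, b, 6) = h(L, b, 6).
Decompose mk/2: Z = h(0, L, X1),  S = mk(q(L), q(n)).
Bind Z := h(0, L, X1); substituting into the one remaining equation that mentions Z gives: q(h(X1, c, Y2)) = q(h(h(6, S, L), c, h(0, L, X1))).
Bind S := mk(q(L), q(n)); substituting into the one remaining equation that mentions S gives: q(h(X1, c, Y2)) = q(h(h(6, mk(q(L), q(n)), L), c, h(0, L, X1))).
Decompose q/1: h(X1, c, Y2) = h(h(6, mk(q(L), q(n)), L), c, h(0, L, X1)).
Decompose h/3: X1 = h(6, mk(q(L), q(n)), L),  c = c,  Y2 = h(0, L, X1).
Bind X1 := h(6, mk(q(L), q(n)), L); substituting into the one remaining equation that mentions X1 gives: Y2 = h(0, L, h(6, mk(q(L), q(n)), L)). Substituting into the earlier binding gives Z := h(0, L, h(6, mk(q(L), q(n)), L)).
Delete trivial equation c = c.
Bind Y2 := h(0, L, h(6, mk(q(L), q(n)), L)); no other remaining equation mentions Y2.
Decompose h/3: b = L,  b = b,  6 = 6.
Bind L := b; no other remaining equation mentions L. Substituting into the earlier bindings gives Z := h(0, b, h(6, mk(q(b), q(n)), b)), S := mk(q(b), q(n)), X1 := h(6, mk(q(b), q(n)), b), Y2 := h(0, b, h(6, mk(q(b), q(n)), b)).
Delete trivial equation b = b.
Delete trivial equation 6 = 6.
MGU = { Z := h(0, b, h(6, mk(q(b), q(n)), b)), S := mk(q(b), q(n)), X1 := h(6, mk(q(b), q(n)), b), Y2 := h(0, b, h(6, mk(q(b), q(n)), b)), L := b }, so L := b.

b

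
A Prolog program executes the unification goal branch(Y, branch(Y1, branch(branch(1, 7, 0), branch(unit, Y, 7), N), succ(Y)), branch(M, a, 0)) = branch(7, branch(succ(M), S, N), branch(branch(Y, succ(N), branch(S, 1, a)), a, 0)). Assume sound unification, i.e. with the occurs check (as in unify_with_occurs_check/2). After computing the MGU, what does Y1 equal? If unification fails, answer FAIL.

succ(branch(7, succ(succ(7)), branch(branch(branch(1, 7, 0), branch(unit, 7, 7), succ(7)), 1, a)))

Decompose branch/3: Y = 7,  branch(Y1, branch(branch(1, 7, 0), branch(unit, Y, 7), N), succ(Y)) = branch(succ(M), S, N),  branch(M, a, 0) = branch(branch(Y, succ(N), branch(S, 1, a)), a, 0).
Bind Y := 7; substituting into the remaining equations gives: branch(Y1, branch(branch(1, 7, 0), branch(unit, 7, 7), N), succ(7)) = branch(succ(M), S, N),  branch(M, a, 0) = branch(branch(7, succ(N), branch(S, 1, a)), a, 0).
Decompose branch/3: Y1 = succ(M),  branch(branch(1, 7, 0), branch(unit, 7, 7), N) = S,  succ(7) = N.
Bind Y1 := succ(M); no other remaining equation mentions Y1.
Bind S := branch(branch(1, 7, 0), branch(unit, 7, 7), N); substituting into the one remaining equation that mentions S gives: branch(M, a, 0) = branch(branch(7, succ(N), branch(branch(branch(1, 7, 0), branch(unit, 7, 7), N), 1, a)), a, 0).
Bind N := succ(7); substituting into the remaining equation gives: branch(M, a, 0) = branch(branch(7, succ(succ(7)), branch(branch(branch(1, 7, 0), branch(unit, 7, 7), succ(7)), 1, a)), a, 0). Substituting into the earlier binding gives S := branch(branch(1, 7, 0), branch(unit, 7, 7), succ(7)).
Decompose branch/3: M = branch(7, succ(succ(7)), branch(branch(branch(1, 7, 0), branch(unit, 7, 7), succ(7)), 1, a)),  a = a,  0 = 0.
Bind M := branch(7, succ(succ(7)), branch(branch(branch(1, 7, 0), branch(unit, 7, 7), succ(7)), 1, a)); no other remaining equation mentions M. Substituting into the earlier binding gives Y1 := succ(branch(7, succ(succ(7)), branch(branch(branch(1, 7, 0), branch(unit, 7, 7), succ(7)), 1, a))).
Delete trivial equation a = a.
Delete trivial equation 0 = 0.
MGU = { Y = 7, Y1 = succ(branch(7, succ(succ(7)), branch(branch(branch(1, 7, 0), branch(unit, 7, 7), succ(7)), 1, a))), S = branch(branch(1, 7, 0), branch(unit, 7, 7), succ(7)), N = succ(7), M = branch(7, succ(succ(7)), branch(branch(branch(1, 7, 0), branch(unit, 7, 7), succ(7)), 1, a)) }, so Y1 = succ(branch(7, succ(succ(7)), branch(branch(branch(1, 7, 0), branch(unit, 7, 7), succ(7)), 1, a))).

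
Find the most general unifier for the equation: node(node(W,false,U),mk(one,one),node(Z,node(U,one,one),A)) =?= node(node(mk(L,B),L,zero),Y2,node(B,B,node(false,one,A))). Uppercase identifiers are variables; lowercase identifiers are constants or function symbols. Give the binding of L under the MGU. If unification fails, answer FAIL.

Decompose node/3: node(W,false,U) =?= node(mk(L,B),L,zero),  mk(one,one) =?= Y2,  node(Z,node(U,one,one),A) =?= node(B,B,node(false,one,A)).
Decompose node/3: W =?= mk(L,B),  false =?= L,  U =?= zero.
Bind W := mk(L,B); no other remaining equation mentions W.
Bind L := false; no other remaining equation mentions L. Substituting into the earlier binding gives W := mk(false,B).
Bind U := zero; substituting into the one remaining equation that mentions U gives: node(Z,node(zero,one,one),A) =?= node(B,B,node(false,one,A)).
Bind Y2 := mk(one,one); no other remaining equation mentions Y2.
Decompose node/3: Z =?= B,  node(zero,one,one) =?= B,  A =?= node(false,one,A).
Bind Z := B; no other remaining equation mentions Z.
Bind B := node(zero,one,one); no other remaining equation mentions B. Substituting into the earlier bindings gives W := mk(false,node(zero,one,one)), Z := node(zero,one,one).
Occurs check fails: A occurs in node(false,one,A); the equation A =?= node(false,one,A) has no finite solution.

FAIL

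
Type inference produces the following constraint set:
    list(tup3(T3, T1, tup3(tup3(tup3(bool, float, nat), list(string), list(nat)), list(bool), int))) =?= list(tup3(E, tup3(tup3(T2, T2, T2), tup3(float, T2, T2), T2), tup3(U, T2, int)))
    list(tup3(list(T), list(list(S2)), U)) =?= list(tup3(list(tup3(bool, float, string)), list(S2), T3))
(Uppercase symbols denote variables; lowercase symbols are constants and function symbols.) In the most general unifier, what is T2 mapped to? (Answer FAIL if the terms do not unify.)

Decompose list/1: tup3(T3, T1, tup3(tup3(tup3(bool, float, nat), list(string), list(nat)), list(bool), int)) =?= tup3(E, tup3(tup3(T2, T2, T2), tup3(float, T2, T2), T2), tup3(U, T2, int)).
Decompose tup3/3: T3 =?= E,  T1 =?= tup3(tup3(T2, T2, T2), tup3(float, T2, T2), T2),  tup3(tup3(tup3(bool, float, nat), list(string), list(nat)), list(bool), int) =?= tup3(U, T2, int).
Bind T3 := E; substituting into the one remaining equation that mentions T3 gives: list(tup3(list(T), list(list(S2)), U)) =?= list(tup3(list(tup3(bool, float, string)), list(S2), E)).
Bind T1 := tup3(tup3(T2, T2, T2), tup3(float, T2, T2), T2); no other remaining equation mentions T1.
Decompose tup3/3: tup3(tup3(bool, float, nat), list(string), list(nat)) =?= U,  list(bool) =?= T2,  int =?= int.
Bind U := tup3(tup3(bool, float, nat), list(string), list(nat)); substituting into the one remaining equation that mentions U gives: list(tup3(list(T), list(list(S2)), tup3(tup3(bool, float, nat), list(string), list(nat)))) =?= list(tup3(list(tup3(bool, float, string)), list(S2), E)).
Bind T2 := list(bool); no other remaining equation mentions T2. Substituting into the earlier binding gives T1 := tup3(tup3(list(bool), list(bool), list(bool)), tup3(float, list(bool), list(bool)), list(bool)).
Delete trivial equation int =?= int.
Decompose list/1: tup3(list(T), list(list(S2)), tup3(tup3(bool, float, nat), list(string), list(nat))) =?= tup3(list(tup3(bool, float, string)), list(S2), E).
Decompose tup3/3: list(T) =?= list(tup3(bool, float, string)),  list(list(S2)) =?= list(S2),  tup3(tup3(bool, float, nat), list(string), list(nat)) =?= E.
Decompose list/1: T =?= tup3(bool, float, string).
Bind T := tup3(bool, float, string); no other remaining equation mentions T.
Decompose list/1: list(S2) =?= S2.
Occurs check fails: S2 occurs in list(S2); the equation S2 =?= list(S2) has no finite solution.

FAIL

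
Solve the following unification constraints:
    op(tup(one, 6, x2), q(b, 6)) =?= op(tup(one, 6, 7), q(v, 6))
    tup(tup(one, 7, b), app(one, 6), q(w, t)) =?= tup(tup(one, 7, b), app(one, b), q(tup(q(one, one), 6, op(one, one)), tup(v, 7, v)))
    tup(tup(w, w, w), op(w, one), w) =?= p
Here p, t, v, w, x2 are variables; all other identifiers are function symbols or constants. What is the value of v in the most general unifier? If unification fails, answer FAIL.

FAIL

Decompose op/2: tup(one, 6, x2) =?= tup(one, 6, 7),  q(b, 6) =?= q(v, 6).
Decompose tup/3: one =?= one,  6 =?= 6,  x2 =?= 7.
Delete trivial equation one =?= one.
Delete trivial equation 6 =?= 6.
Bind x2 := 7; no other remaining equation mentions x2.
Decompose q/2: b =?= v,  6 =?= 6.
Bind v := b; substituting into the one remaining equation that mentions v gives: tup(tup(one, 7, b), app(one, 6), q(w, t)) =?= tup(tup(one, 7, b), app(one, b), q(tup(q(one, one), 6, op(one, one)), tup(b, 7, b))).
Delete trivial equation 6 =?= 6.
Decompose tup/3: tup(one, 7, b) =?= tup(one, 7, b),  app(one, 6) =?= app(one, b),  q(w, t) =?= q(tup(q(one, one), 6, op(one, one)), tup(b, 7, b)).
Delete trivial equation tup(one, 7, b) =?= tup(one, 7, b).
Decompose app/2: one =?= one,  6 =?= b.
Delete trivial equation one =?= one.
Clash: constants 6 and b differ; no unifier exists.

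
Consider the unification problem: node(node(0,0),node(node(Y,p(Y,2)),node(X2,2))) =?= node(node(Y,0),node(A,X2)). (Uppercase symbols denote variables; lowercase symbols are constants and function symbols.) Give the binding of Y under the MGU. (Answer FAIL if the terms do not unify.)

Decompose node/2: node(0,0) =?= node(Y,0),  node(node(Y,p(Y,2)),node(X2,2)) =?= node(A,X2).
Decompose node/2: 0 =?= Y,  0 =?= 0.
Bind Y := 0; substituting into the one remaining equation that mentions Y gives: node(node(0,p(0,2)),node(X2,2)) =?= node(A,X2).
Delete trivial equation 0 =?= 0.
Decompose node/2: node(0,p(0,2)) =?= A,  node(X2,2) =?= X2.
Bind A := node(0,p(0,2)); no other remaining equation mentions A.
Occurs check fails: X2 occurs in node(X2,2); the equation X2 =?= node(X2,2) has no finite solution.

FAIL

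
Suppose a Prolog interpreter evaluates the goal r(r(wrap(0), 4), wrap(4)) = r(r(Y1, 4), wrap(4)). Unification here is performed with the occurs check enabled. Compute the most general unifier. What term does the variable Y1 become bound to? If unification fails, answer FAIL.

Decompose r/2: r(wrap(0), 4) = r(Y1, 4),  wrap(4) = wrap(4).
Decompose r/2: wrap(0) = Y1,  4 = 4.
Bind Y1 := wrap(0); no other remaining equation mentions Y1.
Delete trivial equation 4 = 4.
Delete trivial equation wrap(4) = wrap(4).
MGU = { Y1 -> wrap(0) }, so Y1 -> wrap(0).

wrap(0)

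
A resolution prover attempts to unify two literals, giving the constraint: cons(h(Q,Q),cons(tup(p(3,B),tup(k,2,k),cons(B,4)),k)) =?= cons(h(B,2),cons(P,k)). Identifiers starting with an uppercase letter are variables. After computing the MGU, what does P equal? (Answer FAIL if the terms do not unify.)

Decompose cons/2: h(Q,Q) =?= h(B,2),  cons(tup(p(3,B),tup(k,2,k),cons(B,4)),k) =?= cons(P,k).
Decompose h/2: Q =?= B,  Q =?= 2.
Bind Q := B; substituting into the one remaining equation that mentions Q gives: B =?= 2.
Bind B := 2; substituting into the remaining equation gives: cons(tup(p(3,2),tup(k,2,k),cons(2,4)),k) =?= cons(P,k). Substituting into the earlier binding gives Q := 2.
Decompose cons/2: tup(p(3,2),tup(k,2,k),cons(2,4)) =?= P,  k =?= k.
Bind P := tup(p(3,2),tup(k,2,k),cons(2,4)); no other remaining equation mentions P.
Delete trivial equation k =?= k.
MGU = { Q := 2, B := 2, P := tup(p(3,2),tup(k,2,k),cons(2,4)) }, so P := tup(p(3,2),tup(k,2,k),cons(2,4)).

tup(p(3,2),tup(k,2,k),cons(2,4))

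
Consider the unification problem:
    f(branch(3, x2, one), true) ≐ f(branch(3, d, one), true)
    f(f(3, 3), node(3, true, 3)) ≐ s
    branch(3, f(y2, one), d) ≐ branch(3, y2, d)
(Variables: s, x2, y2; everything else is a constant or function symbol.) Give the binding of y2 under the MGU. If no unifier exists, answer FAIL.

FAIL

Decompose f/2: branch(3, x2, one) ≐ branch(3, d, one),  true ≐ true.
Decompose branch/3: 3 ≐ 3,  x2 ≐ d,  one ≐ one.
Delete trivial equation 3 ≐ 3.
Bind x2 := d; no other remaining equation mentions x2.
Delete trivial equation one ≐ one.
Delete trivial equation true ≐ true.
Bind s := f(f(3, 3), node(3, true, 3)); no other remaining equation mentions s.
Decompose branch/3: 3 ≐ 3,  f(y2, one) ≐ y2,  d ≐ d.
Delete trivial equation 3 ≐ 3.
Occurs check fails: y2 occurs in f(y2, one); the equation y2 ≐ f(y2, one) has no finite solution.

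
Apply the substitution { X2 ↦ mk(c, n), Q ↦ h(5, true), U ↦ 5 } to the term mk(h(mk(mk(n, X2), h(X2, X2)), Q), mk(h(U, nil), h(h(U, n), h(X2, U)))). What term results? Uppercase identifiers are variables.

Replace each occurrence of X2 with mk(c, n).
Replace each occurrence of Q with h(5, true).
Replace each occurrence of U with 5.
Result: mk(h(mk(mk(n, mk(c, n)), h(mk(c, n), mk(c, n))), h(5, true)), mk(h(5, nil), h(h(5, n), h(mk(c, n), 5)))).

mk(h(mk(mk(n, mk(c, n)), h(mk(c, n), mk(c, n))), h(5, true)), mk(h(5, nil), h(h(5, n), h(mk(c, n), 5))))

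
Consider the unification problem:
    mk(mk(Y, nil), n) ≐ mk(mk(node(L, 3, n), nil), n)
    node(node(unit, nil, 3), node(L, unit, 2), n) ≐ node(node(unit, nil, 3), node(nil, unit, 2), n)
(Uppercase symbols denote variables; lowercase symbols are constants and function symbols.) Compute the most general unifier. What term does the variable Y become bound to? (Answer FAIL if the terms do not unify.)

Decompose mk/2: mk(Y, nil) ≐ mk(node(L, 3, n), nil),  n ≐ n.
Decompose mk/2: Y ≐ node(L, 3, n),  nil ≐ nil.
Bind Y := node(L, 3, n); no other remaining equation mentions Y.
Delete trivial equation nil ≐ nil.
Delete trivial equation n ≐ n.
Decompose node/3: node(unit, nil, 3) ≐ node(unit, nil, 3),  node(L, unit, 2) ≐ node(nil, unit, 2),  n ≐ n.
Delete trivial equation node(unit, nil, 3) ≐ node(unit, nil, 3).
Decompose node/3: L ≐ nil,  unit ≐ unit,  2 ≐ 2.
Bind L := nil; no other remaining equation mentions L. Substituting into the earlier binding gives Y := node(nil, 3, n).
Delete trivial equation unit ≐ unit.
Delete trivial equation 2 ≐ 2.
Delete trivial equation n ≐ n.
MGU = { Y := node(nil, 3, n), L := nil }, so Y := node(nil, 3, n).

node(nil, 3, n)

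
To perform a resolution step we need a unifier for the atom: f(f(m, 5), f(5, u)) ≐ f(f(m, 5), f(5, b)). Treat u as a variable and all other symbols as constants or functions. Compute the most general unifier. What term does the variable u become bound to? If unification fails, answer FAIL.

b

Decompose f/2: f(m, 5) ≐ f(m, 5),  f(5, u) ≐ f(5, b).
Delete trivial equation f(m, 5) ≐ f(m, 5).
Decompose f/2: 5 ≐ 5,  u ≐ b.
Delete trivial equation 5 ≐ 5.
Bind u := b.
MGU = { u ↦ b }, so u ↦ b.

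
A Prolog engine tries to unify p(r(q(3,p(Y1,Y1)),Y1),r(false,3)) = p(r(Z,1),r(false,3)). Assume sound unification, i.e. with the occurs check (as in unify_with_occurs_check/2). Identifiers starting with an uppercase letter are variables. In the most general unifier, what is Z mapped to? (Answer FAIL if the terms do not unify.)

q(3,p(1,1))

Decompose p/2: r(q(3,p(Y1,Y1)),Y1) = r(Z,1),  r(false,3) = r(false,3).
Decompose r/2: q(3,p(Y1,Y1)) = Z,  Y1 = 1.
Bind Z := q(3,p(Y1,Y1)); no other remaining equation mentions Z.
Bind Y1 := 1; no other remaining equation mentions Y1. Substituting into the earlier binding gives Z := q(3,p(1,1)).
Delete trivial equation r(false,3) = r(false,3).
MGU = { Z ↦ q(3,p(1,1)), Y1 ↦ 1 }, so Z ↦ q(3,p(1,1)).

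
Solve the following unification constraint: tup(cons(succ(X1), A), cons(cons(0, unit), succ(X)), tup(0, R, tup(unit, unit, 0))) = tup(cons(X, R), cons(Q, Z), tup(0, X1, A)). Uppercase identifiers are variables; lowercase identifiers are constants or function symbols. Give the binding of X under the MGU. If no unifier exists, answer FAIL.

Decompose tup/3: cons(succ(X1), A) = cons(X, R),  cons(cons(0, unit), succ(X)) = cons(Q, Z),  tup(0, R, tup(unit, unit, 0)) = tup(0, X1, A).
Decompose cons/2: succ(X1) = X,  A = R.
Bind X := succ(X1); substituting into the one remaining equation that mentions X gives: cons(cons(0, unit), succ(succ(X1))) = cons(Q, Z).
Bind A := R; substituting into the one remaining equation that mentions A gives: tup(0, R, tup(unit, unit, 0)) = tup(0, X1, R).
Decompose cons/2: cons(0, unit) = Q,  succ(succ(X1)) = Z.
Bind Q := cons(0, unit); no other remaining equation mentions Q.
Bind Z := succ(succ(X1)); no other remaining equation mentions Z.
Decompose tup/3: 0 = 0,  R = X1,  tup(unit, unit, 0) = R.
Delete trivial equation 0 = 0.
Bind R := X1; substituting into the remaining equation gives: tup(unit, unit, 0) = X1. Substituting into the earlier binding gives A := X1.
Bind X1 := tup(unit, unit, 0). Substituting into the earlier bindings gives X := succ(tup(unit, unit, 0)), A := tup(unit, unit, 0), Z := succ(succ(tup(unit, unit, 0))), R := tup(unit, unit, 0).
MGU = { X ↦ succ(tup(unit, unit, 0)), A ↦ tup(unit, unit, 0), Q ↦ cons(0, unit), Z ↦ succ(succ(tup(unit, unit, 0))), R ↦ tup(unit, unit, 0), X1 ↦ tup(unit, unit, 0) }, so X ↦ succ(tup(unit, unit, 0)).

succ(tup(unit, unit, 0))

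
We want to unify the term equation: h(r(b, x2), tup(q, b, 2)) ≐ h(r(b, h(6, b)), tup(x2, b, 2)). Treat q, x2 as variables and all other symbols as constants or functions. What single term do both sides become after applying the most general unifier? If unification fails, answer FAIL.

Decompose h/2: r(b, x2) ≐ r(b, h(6, b)),  tup(q, b, 2) ≐ tup(x2, b, 2).
Decompose r/2: b ≐ b,  x2 ≐ h(6, b).
Delete trivial equation b ≐ b.
Bind x2 := h(6, b); substituting into the remaining equation gives: tup(q, b, 2) ≐ tup(h(6, b), b, 2).
Decompose tup/3: q ≐ h(6, b),  b ≐ b,  2 ≐ 2.
Bind q := h(6, b); no other remaining equation mentions q.
Delete trivial equation b ≐ b.
Delete trivial equation 2 ≐ 2.
Applying the MGU to either side gives h(r(b, h(6, b)), tup(h(6, b), b, 2)).

h(r(b, h(6, b)), tup(h(6, b), b, 2))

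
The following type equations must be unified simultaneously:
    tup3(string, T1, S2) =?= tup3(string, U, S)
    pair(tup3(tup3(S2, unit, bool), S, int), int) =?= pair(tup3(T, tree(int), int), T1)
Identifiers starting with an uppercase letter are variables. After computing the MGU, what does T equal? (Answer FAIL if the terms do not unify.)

Decompose tup3/3: string =?= string,  T1 =?= U,  S2 =?= S.
Delete trivial equation string =?= string.
Bind T1 := U; substituting into the one remaining equation that mentions T1 gives: pair(tup3(tup3(S2, unit, bool), S, int), int) =?= pair(tup3(T, tree(int), int), U).
Bind S2 := S; substituting into the remaining equation gives: pair(tup3(tup3(S, unit, bool), S, int), int) =?= pair(tup3(T, tree(int), int), U).
Decompose pair/2: tup3(tup3(S, unit, bool), S, int) =?= tup3(T, tree(int), int),  int =?= U.
Decompose tup3/3: tup3(S, unit, bool) =?= T,  S =?= tree(int),  int =?= int.
Bind T := tup3(S, unit, bool); no other remaining equation mentions T.
Bind S := tree(int); no other remaining equation mentions S. Substituting into the earlier bindings gives S2 := tree(int), T := tup3(tree(int), unit, bool).
Delete trivial equation int =?= int.
Bind U := int. Substituting into the earlier binding gives T1 := int.
MGU = { T1 ↦ int, S2 ↦ tree(int), T ↦ tup3(tree(int), unit, bool), S ↦ tree(int), U ↦ int }, so T ↦ tup3(tree(int), unit, bool).

tup3(tree(int), unit, bool)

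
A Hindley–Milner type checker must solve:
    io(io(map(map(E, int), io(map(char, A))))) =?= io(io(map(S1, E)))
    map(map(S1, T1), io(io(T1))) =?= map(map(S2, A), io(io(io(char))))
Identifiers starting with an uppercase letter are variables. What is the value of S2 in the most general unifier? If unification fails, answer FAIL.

Decompose io/1: io(map(map(E, int), io(map(char, A)))) =?= io(map(S1, E)).
Decompose io/1: map(map(E, int), io(map(char, A))) =?= map(S1, E).
Decompose map/2: map(E, int) =?= S1,  io(map(char, A)) =?= E.
Bind S1 := map(E, int); substituting into the one remaining equation that mentions S1 gives: map(map(map(E, int), T1), io(io(T1))) =?= map(map(S2, A), io(io(io(char)))).
Bind E := io(map(char, A)); substituting into the remaining equation gives: map(map(map(io(map(char, A)), int), T1), io(io(T1))) =?= map(map(S2, A), io(io(io(char)))). Substituting into the earlier binding gives S1 := map(io(map(char, A)), int).
Decompose map/2: map(map(io(map(char, A)), int), T1) =?= map(S2, A),  io(io(T1)) =?= io(io(io(char))).
Decompose map/2: map(io(map(char, A)), int) =?= S2,  T1 =?= A.
Bind S2 := map(io(map(char, A)), int); no other remaining equation mentions S2.
Bind T1 := A; substituting into the remaining equation gives: io(io(A)) =?= io(io(io(char))).
Decompose io/1: io(A) =?= io(io(char)).
Decompose io/1: A =?= io(char).
Bind A := io(char). Substituting into the earlier bindings gives S1 := map(io(map(char, io(char))), int), E := io(map(char, io(char))), S2 := map(io(map(char, io(char))), int), T1 := io(char).
MGU = { S1 ↦ map(io(map(char, io(char))), int), E ↦ io(map(char, io(char))), S2 ↦ map(io(map(char, io(char))), int), T1 ↦ io(char), A ↦ io(char) }, so S2 ↦ map(io(map(char, io(char))), int).

map(io(map(char, io(char))), int)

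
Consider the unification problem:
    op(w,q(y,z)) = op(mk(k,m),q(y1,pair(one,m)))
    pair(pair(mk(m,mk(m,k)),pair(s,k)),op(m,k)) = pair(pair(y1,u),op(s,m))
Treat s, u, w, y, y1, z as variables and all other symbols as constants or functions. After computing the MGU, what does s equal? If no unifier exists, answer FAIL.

Decompose op/2: w = mk(k,m),  q(y,z) = q(y1,pair(one,m)).
Bind w := mk(k,m); no other remaining equation mentions w.
Decompose q/2: y = y1,  z = pair(one,m).
Bind y := y1; no other remaining equation mentions y.
Bind z := pair(one,m); no other remaining equation mentions z.
Decompose pair/2: pair(mk(m,mk(m,k)),pair(s,k)) = pair(y1,u),  op(m,k) = op(s,m).
Decompose pair/2: mk(m,mk(m,k)) = y1,  pair(s,k) = u.
Bind y1 := mk(m,mk(m,k)); no other remaining equation mentions y1. Substituting into the earlier binding gives y := mk(m,mk(m,k)).
Bind u := pair(s,k); no other remaining equation mentions u.
Decompose op/2: m = s,  k = m.
Bind s := m; no other remaining equation mentions s. Substituting into the earlier binding gives u := pair(m,k).
Clash: constants k and m differ; no unifier exists.

FAIL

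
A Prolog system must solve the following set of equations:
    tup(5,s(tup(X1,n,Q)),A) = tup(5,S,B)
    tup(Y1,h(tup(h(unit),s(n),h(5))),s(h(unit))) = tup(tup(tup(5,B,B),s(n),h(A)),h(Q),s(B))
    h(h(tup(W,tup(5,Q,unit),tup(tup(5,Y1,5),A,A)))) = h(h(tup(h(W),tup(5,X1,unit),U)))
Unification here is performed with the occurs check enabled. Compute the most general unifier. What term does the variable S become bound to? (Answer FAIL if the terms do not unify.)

FAIL

Decompose tup/3: 5 = 5,  s(tup(X1,n,Q)) = S,  A = B.
Delete trivial equation 5 = 5.
Bind S := s(tup(X1,n,Q)); no other remaining equation mentions S.
Bind A := B; substituting into the remaining equations gives: tup(Y1,h(tup(h(unit),s(n),h(5))),s(h(unit))) = tup(tup(tup(5,B,B),s(n),h(B)),h(Q),s(B)),  h(h(tup(W,tup(5,Q,unit),tup(tup(5,Y1,5),B,B)))) = h(h(tup(h(W),tup(5,X1,unit),U))).
Decompose tup/3: Y1 = tup(tup(5,B,B),s(n),h(B)),  h(tup(h(unit),s(n),h(5))) = h(Q),  s(h(unit)) = s(B).
Bind Y1 := tup(tup(5,B,B),s(n),h(B)); substituting into the one remaining equation that mentions Y1 gives: h(h(tup(W,tup(5,Q,unit),tup(tup(5,tup(tup(5,B,B),s(n),h(B)),5),B,B)))) = h(h(tup(h(W),tup(5,X1,unit),U))).
Decompose h/1: tup(h(unit),s(n),h(5)) = Q.
Bind Q := tup(h(unit),s(n),h(5)); substituting into the one remaining equation that mentions Q gives: h(h(tup(W,tup(5,tup(h(unit),s(n),h(5)),unit),tup(tup(5,tup(tup(5,B,B),s(n),h(B)),5),B,B)))) = h(h(tup(h(W),tup(5,X1,unit),U))). Substituting into the earlier binding gives S := s(tup(X1,n,tup(h(unit),s(n),h(5)))).
Decompose s/1: h(unit) = B.
Bind B := h(unit); substituting into the remaining equation gives: h(h(tup(W,tup(5,tup(h(unit),s(n),h(5)),unit),tup(tup(5,tup(tup(5,h(unit),h(unit)),s(n),h(h(unit))),5),h(unit),h(unit))))) = h(h(tup(h(W),tup(5,X1,unit),U))). Substituting into the earlier bindings gives A := h(unit), Y1 := tup(tup(5,h(unit),h(unit)),s(n),h(h(unit))).
Decompose h/1: h(tup(W,tup(5,tup(h(unit),s(n),h(5)),unit),tup(tup(5,tup(tup(5,h(unit),h(unit)),s(n),h(h(unit))),5),h(unit),h(unit)))) = h(tup(h(W),tup(5,X1,unit),U)).
Decompose h/1: tup(W,tup(5,tup(h(unit),s(n),h(5)),unit),tup(tup(5,tup(tup(5,h(unit),h(unit)),s(n),h(h(unit))),5),h(unit),h(unit))) = tup(h(W),tup(5,X1,unit),U).
Decompose tup/3: W = h(W),  tup(5,tup(h(unit),s(n),h(5)),unit) = tup(5,X1,unit),  tup(tup(5,tup(tup(5,h(unit),h(unit)),s(n),h(h(unit))),5),h(unit),h(unit)) = U.
Occurs check fails: W occurs in h(W); the equation W = h(W) has no finite solution.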